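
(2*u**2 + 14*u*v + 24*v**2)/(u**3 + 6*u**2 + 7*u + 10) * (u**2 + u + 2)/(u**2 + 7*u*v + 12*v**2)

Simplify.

2/(u + 5)

Factor: 2*u**2 + 14*u*v + 24*v**2 = 2*(u + 4*v)*(u + 3*v);  u**3 + 6*u**2 + 7*u + 10 = (u**2 + u + 2)*(u + 5);  u**2 + 7*u*v + 12*v**2 = (u + 3*v)*(u + 4*v)
Cancel the common factors (u**2 + u + 2), (u + 3*v), (u + 4*v).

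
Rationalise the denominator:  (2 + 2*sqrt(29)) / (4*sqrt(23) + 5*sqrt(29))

(-8*sqrt(667) - 8*sqrt(23) + 10*sqrt(29) + 290)/357

Multiply numerator and denominator by -4*sqrt(23) + 5*sqrt(29).
Denominator becomes 357; numerator becomes -8*sqrt(667) - 8*sqrt(23) + 10*sqrt(29) + 290.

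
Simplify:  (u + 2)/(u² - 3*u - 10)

1/(u - 5)

Factor: u² - 3*u - 10 = (u + 2)·(u - 5)
Cancel the common factor (u + 2).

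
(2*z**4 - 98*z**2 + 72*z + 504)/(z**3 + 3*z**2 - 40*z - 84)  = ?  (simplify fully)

2*z - 6

Factor: 2*z**4 - 98*z**2 + 72*z + 504 = 2*(z + 7)*(z - 6)*(z + 2)*(z - 3);  z**3 + 3*z**2 - 40*z - 84 = (z + 7)*(z + 2)*(z - 6)
Cancel the common factors (z - 6), (z + 2), (z + 7).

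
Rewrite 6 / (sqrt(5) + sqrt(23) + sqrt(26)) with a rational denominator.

Group as (sqrt(5) + sqrt(26)) + sqrt(23); multiply by (sqrt(5) + sqrt(26)) - sqrt(23), then rationalise the remaining surd.

(-sqrt(2990) + sqrt(26) + 4*sqrt(23) + 22*sqrt(5))/38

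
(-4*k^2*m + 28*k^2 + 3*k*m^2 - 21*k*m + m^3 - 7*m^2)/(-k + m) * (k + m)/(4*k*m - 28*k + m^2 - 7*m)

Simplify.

k + m

Factor: -4*k^2*m + 28*k^2 + 3*k*m^2 - 21*k*m + m^3 - 7*m^2 = (4*k + m)*(-k + m)*(m - 7);  4*k*m - 28*k + m^2 - 7*m = (m - 7)*(4*k + m)
Cancel the common factors (4*k + m), (m - 7), (-k + m).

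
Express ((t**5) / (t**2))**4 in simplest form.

Inside the bracket: t**3
Raise to the power 4: t**12

t**12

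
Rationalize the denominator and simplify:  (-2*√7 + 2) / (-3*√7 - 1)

Multiply numerator and denominator by -1 + 3*√7.
Denominator becomes -62; numerator becomes -44 + 8*√7.

(-4*√7 + 22)/31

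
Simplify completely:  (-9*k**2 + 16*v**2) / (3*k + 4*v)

-9*k**2 + 16*v**2 factors as (-3*k + 4*v)*(3*k + 4*v).

-3*k + 4*v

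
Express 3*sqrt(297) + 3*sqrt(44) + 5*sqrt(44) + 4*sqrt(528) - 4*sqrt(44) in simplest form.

8*sqrt(11) + 25*sqrt(33)

3*sqrt(297) = 9*sqrt(33); 3*sqrt(44) = 6*sqrt(11); 5*sqrt(44) = 10*sqrt(11); 4*sqrt(528) = 16*sqrt(33); 4*sqrt(44) = 8*sqrt(11)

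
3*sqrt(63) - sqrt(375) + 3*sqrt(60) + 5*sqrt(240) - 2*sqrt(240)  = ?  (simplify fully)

9*sqrt(7) + 13*sqrt(15)

3*sqrt(63) = 9*sqrt(7); sqrt(375) = 5*sqrt(15); 3*sqrt(60) = 6*sqrt(15); 5*sqrt(240) = 20*sqrt(15); 2*sqrt(240) = 8*sqrt(15)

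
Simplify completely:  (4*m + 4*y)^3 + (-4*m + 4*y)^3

Only the even-power cross terms survive.

128*y*(3*m^2 + y^2)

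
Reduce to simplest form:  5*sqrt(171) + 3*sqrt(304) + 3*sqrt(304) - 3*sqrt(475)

24*sqrt(19)

5*sqrt(171) = 15*sqrt(19); 3*sqrt(304) = 12*sqrt(19); 3*sqrt(304) = 12*sqrt(19); 3*sqrt(475) = 15*sqrt(19)
Combine: (15 + 12 + 12 - 15)·sqrt(19) = 24*sqrt(19)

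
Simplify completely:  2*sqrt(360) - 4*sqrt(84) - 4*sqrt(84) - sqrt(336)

-20*sqrt(21) + 12*sqrt(10)

2*sqrt(360) = 12*sqrt(10); 4*sqrt(84) = 8*sqrt(21); 4*sqrt(84) = 8*sqrt(21); sqrt(336) = 4*sqrt(21)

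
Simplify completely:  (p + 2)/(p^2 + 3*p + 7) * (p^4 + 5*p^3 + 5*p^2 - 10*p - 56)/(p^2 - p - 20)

(p^2 - 4)/(p - 5)

Factor: p^4 + 5*p^3 + 5*p^2 - 10*p - 56 = (p^2 + 3*p + 7)*(p - 2)*(p + 4);  p^2 - p - 20 = (p - 5)*(p + 4)
Cancel the common factors (p^2 + 3*p + 7), (p + 4).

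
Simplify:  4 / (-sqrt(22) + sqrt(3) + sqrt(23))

(-4*sqrt(22) + 2*sqrt(23) + 42*sqrt(3) + 2*sqrt(1518))/65

Group as (sqrt(3) + sqrt(23)) - sqrt(22); multiply by (sqrt(3) + sqrt(23)) + sqrt(22), then rationalise the remaining surd.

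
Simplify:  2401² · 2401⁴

7^24

2401² = 7^8; 2401⁴ = 7^16
Combine exponents: 7^24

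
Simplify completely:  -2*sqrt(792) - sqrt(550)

-17*sqrt(22)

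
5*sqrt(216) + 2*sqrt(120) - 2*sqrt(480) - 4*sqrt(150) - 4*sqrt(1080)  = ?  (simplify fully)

-28*sqrt(30) + 10*sqrt(6)

5*sqrt(216) = 30*sqrt(6); 2*sqrt(120) = 4*sqrt(30); 2*sqrt(480) = 8*sqrt(30); 4*sqrt(150) = 20*sqrt(6); 4*sqrt(1080) = 24*sqrt(30)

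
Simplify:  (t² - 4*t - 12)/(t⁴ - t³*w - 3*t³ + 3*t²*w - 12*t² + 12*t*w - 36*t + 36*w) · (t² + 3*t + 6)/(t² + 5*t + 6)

Factor: t² - 4*t - 12 = (t + 2)·(t - 6);  t⁴ - t³*w - 3*t³ + 3*t²*w - 12*t² + 12*t*w - 36*t + 36*w = (t - 6)·(t² + 3*t + 6)·(t - w);  t² + 5*t + 6 = (t + 2)·(t + 3)
Cancel the common factors (t² + 3*t + 6), (t + 2), (t - 6).

1/(t² - t*w + 3*t - 3*w)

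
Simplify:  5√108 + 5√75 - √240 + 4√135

8*√15 + 55*√3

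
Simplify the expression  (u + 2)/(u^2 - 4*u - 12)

1/(u - 6)

Factor: u^2 - 4*u - 12 = (u - 6)*(u + 2)
Cancel the common factor (u + 2).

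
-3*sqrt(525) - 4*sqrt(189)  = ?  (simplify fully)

-27*sqrt(21)

3*sqrt(525) = 15*sqrt(21); 4*sqrt(189) = 12*sqrt(21)
Combine: (-15 - 12)·sqrt(21) = -27*sqrt(21)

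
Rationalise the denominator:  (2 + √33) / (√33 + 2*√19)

(-33 - 2*√33 + 4*√19 + 2*√627)/43

Multiply numerator and denominator by -2*√19 + √33.
Denominator becomes -43; numerator becomes -2*√627 - 4*√19 + 2*√33 + 33.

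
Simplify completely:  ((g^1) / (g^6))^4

g^(-20)

Inside the bracket: (g^-5)
Raise to the power 4: (g^-20)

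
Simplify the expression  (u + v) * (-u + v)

Telescope via difference of squares: (v+u)(v-u) = -u^2 + v^2.

-u^2 + v^2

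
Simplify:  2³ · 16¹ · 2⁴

2^11

2³ = 2^3; 16¹ = 2^4; 2⁴ = 2^4
Combine exponents: 2^11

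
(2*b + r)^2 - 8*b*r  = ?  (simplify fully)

Expanding gives 4*b^2 - 4*b*r + r^2, a perfect square.

(2*b - r)^2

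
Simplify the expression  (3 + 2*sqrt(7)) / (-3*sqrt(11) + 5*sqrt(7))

(9*sqrt(11) + 15*sqrt(7) + 6*sqrt(77) + 70)/76

Multiply numerator and denominator by 3*sqrt(11) + 5*sqrt(7).
Denominator becomes 76; numerator becomes 9*sqrt(11) + 15*sqrt(7) + 6*sqrt(77) + 70.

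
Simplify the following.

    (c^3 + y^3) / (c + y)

c^2 - c*y + y^2

y^3 + c^3 = (c + y)(c^2 - c*y + y^2).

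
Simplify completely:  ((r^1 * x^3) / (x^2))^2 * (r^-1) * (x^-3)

r/x

Inside the bracket: r^1 * x^1
Raise to the power 2: r^2 * x^2
Multiply by (r^-1) * (x^-3): add exponents.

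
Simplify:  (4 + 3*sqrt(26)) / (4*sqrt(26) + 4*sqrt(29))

(-78 - 4*sqrt(26) + 4*sqrt(29) + 3*sqrt(754))/12

Multiply numerator and denominator by -4*sqrt(29) + 4*sqrt(26).
Denominator becomes -48; numerator becomes -12*sqrt(754) - 16*sqrt(29) + 16*sqrt(26) + 312.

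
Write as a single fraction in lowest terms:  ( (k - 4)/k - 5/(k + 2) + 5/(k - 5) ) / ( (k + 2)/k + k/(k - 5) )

(k^3 - 7*k^2 + 37*k + 40)/(2*k^3 + k^2 - 16*k - 20)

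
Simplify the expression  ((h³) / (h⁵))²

h^(-4)

Inside the bracket: (h^-2)
Raise to the power 2: (h^-4)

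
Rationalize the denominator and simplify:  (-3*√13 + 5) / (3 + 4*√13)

(-171 + 29*√13)/199

Multiply numerator and denominator by -4*√13 + 3.
Denominator becomes -199; numerator becomes -29*√13 + 171.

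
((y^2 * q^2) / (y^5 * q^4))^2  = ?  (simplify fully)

1/(q^4*y^6)

Inside the bracket: (y^-3) * (q^-2)
Raise to the power 2: (y^-6) * (q^-4)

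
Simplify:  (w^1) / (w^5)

w^(-4)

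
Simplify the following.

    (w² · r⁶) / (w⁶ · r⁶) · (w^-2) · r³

r³/w⁶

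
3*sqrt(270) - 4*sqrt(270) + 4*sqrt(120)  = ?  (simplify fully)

5*sqrt(30)

3*sqrt(270) = 9*sqrt(30); 4*sqrt(270) = 12*sqrt(30); 4*sqrt(120) = 8*sqrt(30)
Combine: (9 - 12 + 8)·sqrt(30) = 5*sqrt(30)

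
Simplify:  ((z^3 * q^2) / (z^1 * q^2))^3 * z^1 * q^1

q*z^7

Inside the bracket: z^2
Raise to the power 3: z^6
Multiply by z^1 * q^1: add exponents.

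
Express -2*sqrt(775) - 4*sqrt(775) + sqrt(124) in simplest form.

-28*sqrt(31)

2*sqrt(775) = 10*sqrt(31); 4*sqrt(775) = 20*sqrt(31); sqrt(124) = 2*sqrt(31)
Combine: (-10 - 20 + 2)·sqrt(31) = -28*sqrt(31)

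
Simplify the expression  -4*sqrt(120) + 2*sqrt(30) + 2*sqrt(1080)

4*sqrt(120) = 8*sqrt(30); 2*sqrt(30) = 2*sqrt(30); 2*sqrt(1080) = 12*sqrt(30)
Combine: (-8 + 2 + 12)·sqrt(30) = 6*sqrt(30)

6*sqrt(30)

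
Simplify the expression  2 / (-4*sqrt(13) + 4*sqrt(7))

(-sqrt(13) - sqrt(7))/12

Multiply numerator and denominator by 4*sqrt(7) + 4*sqrt(13).
Denominator becomes -96; numerator becomes 8*sqrt(7) + 8*sqrt(13).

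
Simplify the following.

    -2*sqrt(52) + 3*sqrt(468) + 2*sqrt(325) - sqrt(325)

19*sqrt(13)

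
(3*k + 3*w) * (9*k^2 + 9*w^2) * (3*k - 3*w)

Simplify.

Pair the conjugate factors: ((3*k)+(3*w))((3*k)-(3*w)) = 9*k^2 - 9*w^2, then repeat with the next factor.

81*k^4 - 81*w^4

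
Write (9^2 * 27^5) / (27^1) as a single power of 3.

9^2 = 3^4; 27^5 = 3^15; 27^1 = 3^3
Combine exponents: 3^16

3^16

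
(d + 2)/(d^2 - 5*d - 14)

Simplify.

1/(d - 7)

Factor: d^2 - 5*d - 14 = (d - 7)*(d + 2)
Cancel the common factor (d + 2).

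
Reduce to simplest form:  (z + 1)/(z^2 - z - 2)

Factor: z^2 - z - 2 = (z + 1)*(z - 2)
Cancel the common factor (z + 1).

1/(z - 2)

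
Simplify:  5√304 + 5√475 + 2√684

5√304 = 20*√19; 5√475 = 25*√19; 2√684 = 12*√19
Combine: (20 + 25 + 12)·√19 = 57*√19

57*√19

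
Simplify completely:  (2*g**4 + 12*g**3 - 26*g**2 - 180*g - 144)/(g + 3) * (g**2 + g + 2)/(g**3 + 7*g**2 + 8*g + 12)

2*g**2 - 6*g - 8

Factor: 2*g**4 + 12*g**3 - 26*g**2 - 180*g - 144 = 2*(g + 3)*(g + 1)*(g - 4)*(g + 6);  g**3 + 7*g**2 + 8*g + 12 = (g**2 + g + 2)*(g + 6)
Cancel the common factors (g**2 + g + 2), (g + 3), (g + 6).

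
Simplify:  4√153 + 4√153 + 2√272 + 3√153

41*√17

4√153 = 12*√17; 4√153 = 12*√17; 2√272 = 8*√17; 3√153 = 9*√17
Combine: (12 + 12 + 8 + 9)·√17 = 41*√17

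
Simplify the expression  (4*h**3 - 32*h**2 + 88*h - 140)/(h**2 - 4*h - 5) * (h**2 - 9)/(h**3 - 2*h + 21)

(4*h - 12)/(h + 1)

Factor: 4*h**3 - 32*h**2 + 88*h - 140 = 4*(h - 5)*(h**2 - 3*h + 7);  h**2 - 4*h - 5 = (h - 5)*(h + 1);  h**2 - 9 = (h + 3)*(h - 3);  h**3 - 2*h + 21 = (h + 3)*(h**2 - 3*h + 7)
Cancel the common factors (h**2 - 3*h + 7), (h - 5), (h + 3).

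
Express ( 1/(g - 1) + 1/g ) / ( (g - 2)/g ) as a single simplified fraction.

Numerator: 1/(g - 1) + 1/g = (2*g - 1)/(g^2 - g)
Denominator: (g - 2)/g = (g - 2)/g
Divide: ((2*g - 1)/(g^2 - g)) · (g/(g - 2)) = (2*g - 1)/(g^2 - 3*g + 2)

(2*g - 1)/(g^2 - 3*g + 2)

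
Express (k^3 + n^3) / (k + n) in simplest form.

Factor as (a+b)(a^2-ab+b^2) with a=n, b=k.

k^2 - k*n + n^2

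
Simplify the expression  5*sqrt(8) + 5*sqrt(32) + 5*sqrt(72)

60*sqrt(2)

5*sqrt(8) = 10*sqrt(2); 5*sqrt(32) = 20*sqrt(2); 5*sqrt(72) = 30*sqrt(2)
Combine: (10 + 20 + 30)·sqrt(2) = 60*sqrt(2)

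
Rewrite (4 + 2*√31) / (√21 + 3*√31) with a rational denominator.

Multiply numerator and denominator by -√21 + 3*√31.
Denominator becomes 258; numerator becomes -2*√651 - 4*√21 + 12*√31 + 186.

(-√651 - 2*√21 + 6*√31 + 93)/129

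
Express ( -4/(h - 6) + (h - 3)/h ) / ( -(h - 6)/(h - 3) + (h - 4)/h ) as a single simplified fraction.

Numerator: -4/(h - 6) + (h - 3)/h = (h² - 13*h + 18)/(h² - 6*h)
Denominator: -(h - 6)/(h - 3) + (h - 4)/h = (-h + 12)/(h² - 3*h)
Divide: ((h² - 13*h + 18)/(h² - 6*h)) · ((h² - 3*h)/(-h + 12)) = (-h³ + 16*h² - 57*h + 54)/(h² - 18*h + 72)

(-h³ + 16*h² - 57*h + 54)/(h² - 18*h + 72)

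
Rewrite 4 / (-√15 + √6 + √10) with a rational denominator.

Group as (√6 + √10) - √15; multiply by (√6 + √10) + √15, then rationalise the remaining surd.

(-4*√15 + 44*√10 + 76*√6 + 240)/239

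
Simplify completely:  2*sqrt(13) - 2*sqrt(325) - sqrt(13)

2*sqrt(13) = 2*sqrt(13); 2*sqrt(325) = 10*sqrt(13); sqrt(13) = sqrt(13)
Combine: (2 - 10 - 1)·sqrt(13) = -9*sqrt(13)

-9*sqrt(13)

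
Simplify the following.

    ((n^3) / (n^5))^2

Inside the bracket: (n^-2)
Raise to the power 2: (n^-4)

n^(-4)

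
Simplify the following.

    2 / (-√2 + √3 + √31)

Group as (√3 + √31) - √2; multiply by (√3 + √31) + √2, then rationalise the remaining surd.

(-15*√3 - √186 + 16*√2 + 13*√31)/163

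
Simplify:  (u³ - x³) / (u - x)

Apply the difference-of-cubes factorisation and cancel (u - x).

u² + u*x + x²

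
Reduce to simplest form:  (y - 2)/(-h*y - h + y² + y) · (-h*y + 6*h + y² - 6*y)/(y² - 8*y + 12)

1/(y + 1)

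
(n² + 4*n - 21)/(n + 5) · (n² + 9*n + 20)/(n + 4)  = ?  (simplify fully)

Factor: n² + 4*n - 21 = (n + 7)·(n - 3);  n² + 9*n + 20 = (n + 4)·(n + 5)
Cancel the common factors (n + 5), (n + 4).

n² + 4*n - 21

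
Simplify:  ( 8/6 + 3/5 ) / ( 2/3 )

29/10

Numerator: 8/6 + 3/5 = 29/15
Denominator: 2/3 = 2/3
Divide: (29/15) · (3/2) = 29/10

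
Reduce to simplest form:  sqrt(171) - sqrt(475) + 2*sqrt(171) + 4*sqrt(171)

16*sqrt(19)

sqrt(171) = 3*sqrt(19); sqrt(475) = 5*sqrt(19); 2*sqrt(171) = 6*sqrt(19); 4*sqrt(171) = 12*sqrt(19)
Combine: (3 - 5 + 6 + 12)·sqrt(19) = 16*sqrt(19)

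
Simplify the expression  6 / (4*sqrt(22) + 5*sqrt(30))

Multiply numerator and denominator by -5*sqrt(30) + 4*sqrt(22).
Denominator becomes -398; numerator becomes -30*sqrt(30) + 24*sqrt(22).

(-12*sqrt(22) + 15*sqrt(30))/199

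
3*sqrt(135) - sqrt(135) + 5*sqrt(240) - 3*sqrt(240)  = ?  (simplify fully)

3*sqrt(135) = 9*sqrt(15); sqrt(135) = 3*sqrt(15); 5*sqrt(240) = 20*sqrt(15); 3*sqrt(240) = 12*sqrt(15)
Combine: (9 - 3 + 20 - 12)·sqrt(15) = 14*sqrt(15)

14*sqrt(15)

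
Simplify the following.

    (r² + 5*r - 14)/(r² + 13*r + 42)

(r - 2)/(r + 6)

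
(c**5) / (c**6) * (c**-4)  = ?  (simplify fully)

c**(-5)

Quotient: (c**-1)
Multiply by (c**-4): add exponents.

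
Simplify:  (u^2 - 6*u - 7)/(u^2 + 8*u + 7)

Factor: u^2 - 6*u - 7 = (u + 1)*(u - 7);  u^2 + 8*u + 7 = (u + 1)*(u + 7)
Cancel the common factor (u + 1).

(u - 7)/(u + 7)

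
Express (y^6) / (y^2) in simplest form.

Quotient: y^4

y^4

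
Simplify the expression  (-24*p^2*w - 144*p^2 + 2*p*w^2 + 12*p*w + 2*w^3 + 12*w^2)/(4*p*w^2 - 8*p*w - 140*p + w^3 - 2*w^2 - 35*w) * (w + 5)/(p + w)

(-6*p*w - 36*p + 2*w^2 + 12*w)/(p*w - 7*p + w^2 - 7*w)

Factor: -24*p^2*w - 144*p^2 + 2*p*w^2 + 12*p*w + 2*w^3 + 12*w^2 = 2*(-3*p + w)*(4*p + w)*(w + 6);  4*p*w^2 - 8*p*w - 140*p + w^3 - 2*w^2 - 35*w = (w - 7)*(4*p + w)*(w + 5)
Cancel the common factors (w + 5), (4*p + w).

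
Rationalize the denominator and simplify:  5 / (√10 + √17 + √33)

Group as (√10 + √17) + √33; multiply by (√10 + √17) - √33, then rationalise the remaining surd.

(-5*√5610 - 15*√33 + 65*√17 + 100*√10)/322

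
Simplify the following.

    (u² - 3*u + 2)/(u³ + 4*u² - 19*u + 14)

1/(u + 7)

Factor: u² - 3*u + 2 = (u - 1)·(u - 2);  u³ + 4*u² - 19*u + 14 = (u + 7)·(u - 1)·(u - 2)
Cancel the common factors (u - 1), (u - 2).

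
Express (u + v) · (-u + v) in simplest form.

Telescope via difference of squares: (v+u)(v-u) = -u² + v².

-u² + v²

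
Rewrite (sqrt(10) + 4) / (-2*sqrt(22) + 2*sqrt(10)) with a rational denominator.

Multiply numerator and denominator by 2*sqrt(10) + 2*sqrt(22).
Denominator becomes -48; numerator becomes 20 + 8*sqrt(10) + 4*sqrt(55) + 8*sqrt(22).

(-2*sqrt(22) - sqrt(55) - 2*sqrt(10) - 5)/12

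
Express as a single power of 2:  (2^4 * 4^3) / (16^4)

2^(-6)

2^4 = 2^4; 4^3 = 2^6; 16^4 = 2^16
Combine exponents: 2^(-6)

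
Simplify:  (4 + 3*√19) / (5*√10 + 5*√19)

(-3*√190 - 4*√10 + 4*√19 + 57)/45

Multiply numerator and denominator by -5*√10 + 5*√19.
Denominator becomes 225; numerator becomes -15*√190 - 20*√10 + 20*√19 + 285.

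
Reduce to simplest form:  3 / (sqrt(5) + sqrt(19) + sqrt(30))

Group as (sqrt(5) + sqrt(19)) + sqrt(30); multiply by (sqrt(5) + sqrt(19)) - sqrt(30), then rationalise the remaining surd.

(-15*sqrt(114) - 9*sqrt(30) + 24*sqrt(19) + 66*sqrt(5))/172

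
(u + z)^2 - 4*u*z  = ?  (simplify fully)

(u - z)^2

After expansion: u^2 - 2*u*z + z^2 — a perfect-square trinomial.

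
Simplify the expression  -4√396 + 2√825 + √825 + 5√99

4√396 = 24*√11; 2√825 = 10*√33; √825 = 5*√33; 5√99 = 15*√11

-9*√11 + 15*√33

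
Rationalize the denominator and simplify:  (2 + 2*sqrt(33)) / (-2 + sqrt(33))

Multiply numerator and denominator by -sqrt(33) - 2.
Denominator becomes -29; numerator becomes -70 - 6*sqrt(33).

(6*sqrt(33) + 70)/29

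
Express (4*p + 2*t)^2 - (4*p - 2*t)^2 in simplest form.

32*p*t

Only the odd-power cross terms survive.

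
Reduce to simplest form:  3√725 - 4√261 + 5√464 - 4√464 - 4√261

-5*√29

3√725 = 15*√29; 4√261 = 12*√29; 5√464 = 20*√29; 4√464 = 16*√29; 4√261 = 12*√29
Combine: (15 - 12 + 20 - 16 - 12)·√29 = -5*√29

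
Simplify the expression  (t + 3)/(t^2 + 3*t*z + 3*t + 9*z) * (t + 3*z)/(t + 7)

Factor: t^2 + 3*t*z + 3*t + 9*z = (t + 3*z)*(t + 3)
Cancel the common factors (t + 3*z), (t + 3).

1/(t + 7)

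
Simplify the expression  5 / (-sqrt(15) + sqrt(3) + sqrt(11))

(5*sqrt(15) + 35*sqrt(11) + 115*sqrt(3) + 30*sqrt(55))/131

Group as (sqrt(3) + sqrt(11)) - sqrt(15); multiply by (sqrt(3) + sqrt(11)) + sqrt(15), then rationalise the remaining surd.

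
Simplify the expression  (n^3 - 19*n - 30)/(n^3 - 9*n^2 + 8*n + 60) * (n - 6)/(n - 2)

(n + 3)/(n - 2)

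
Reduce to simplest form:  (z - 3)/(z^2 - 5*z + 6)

Factor: z^2 - 5*z + 6 = (z - 3)*(z - 2)
Cancel the common factor (z - 3).

1/(z - 2)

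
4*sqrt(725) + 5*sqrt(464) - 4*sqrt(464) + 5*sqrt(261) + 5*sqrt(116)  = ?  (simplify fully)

4*sqrt(725) = 20*sqrt(29); 5*sqrt(464) = 20*sqrt(29); 4*sqrt(464) = 16*sqrt(29); 5*sqrt(261) = 15*sqrt(29); 5*sqrt(116) = 10*sqrt(29)
Combine: (20 + 20 - 16 + 15 + 10)·sqrt(29) = 49*sqrt(29)

49*sqrt(29)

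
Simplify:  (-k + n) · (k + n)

-k² + n²

(n+k)(n-k) = -k² + n².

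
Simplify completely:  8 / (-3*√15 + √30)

(-24*√15 - 8*√30)/105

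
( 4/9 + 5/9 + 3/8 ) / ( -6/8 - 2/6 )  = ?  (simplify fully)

Numerator: 4/9 + 5/9 + 3/8 = 11/8
Denominator: -6/8 - 2/6 = -13/12
Divide: (11/8) · (-12/13) = -33/26

-33/26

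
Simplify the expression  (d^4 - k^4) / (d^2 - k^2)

Factor d^4 - k^4 and cancel (d^2 - k^2).

d^2 + k^2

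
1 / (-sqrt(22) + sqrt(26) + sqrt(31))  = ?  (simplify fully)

Group as (sqrt(26) + sqrt(31)) - sqrt(22); multiply by (sqrt(26) + sqrt(31)) + sqrt(22), then rationalise the remaining surd.

(-35*sqrt(22) + 17*sqrt(31) + 27*sqrt(26) + 4*sqrt(4433))/1999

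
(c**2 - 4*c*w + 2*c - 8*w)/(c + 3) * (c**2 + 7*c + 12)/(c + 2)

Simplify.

c**2 - 4*c*w + 4*c - 16*w

Factor: c**2 - 4*c*w + 2*c - 8*w = (c - 4*w)*(c + 2);  c**2 + 7*c + 12 = (c + 3)*(c + 4)
Cancel the common factors (c + 3), (c + 2).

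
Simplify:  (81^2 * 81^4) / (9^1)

3^22

81^2 = 3^8; 81^4 = 3^16; 9^1 = 3^2
Combine exponents: 3^22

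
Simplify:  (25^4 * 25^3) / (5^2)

5^12

25^4 = 5^8; 25^3 = 5^6; 5^2 = 5^2
Combine exponents: 5^12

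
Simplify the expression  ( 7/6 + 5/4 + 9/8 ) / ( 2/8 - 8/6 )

Numerator: 7/6 + 5/4 + 9/8 = 85/24
Denominator: 2/8 - 8/6 = -13/12
Divide: (85/24) · (-12/13) = -85/26

-85/26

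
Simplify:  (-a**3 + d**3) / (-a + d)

a**2 + a*d + d**2

d**3 - a**3 = (-a + d)(a**2 + a*d + d**2).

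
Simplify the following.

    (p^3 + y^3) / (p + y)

Factor as (a+b)(a^2-ab+b^2) with a=p, b=y.

p^2 - p*y + y^2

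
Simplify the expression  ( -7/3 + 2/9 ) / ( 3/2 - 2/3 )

-38/15

Numerator: -7/3 + 2/9 = -19/9
Denominator: 3/2 - 2/3 = 5/6
Divide: (-19/9) · (6/5) = -38/15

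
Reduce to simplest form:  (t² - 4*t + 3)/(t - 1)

t - 3

Factor: t² - 4*t + 3 = (t - 1)·(t - 3)
Cancel the common factor (t - 1).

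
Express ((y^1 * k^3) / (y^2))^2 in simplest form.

k^6/y^2

Inside the bracket: (y^-1) * k^3
Raise to the power 2: (y^-2) * k^6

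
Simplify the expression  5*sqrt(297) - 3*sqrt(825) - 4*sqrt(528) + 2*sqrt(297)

-10*sqrt(33)

5*sqrt(297) = 15*sqrt(33); 3*sqrt(825) = 15*sqrt(33); 4*sqrt(528) = 16*sqrt(33); 2*sqrt(297) = 6*sqrt(33)
Combine: (15 - 15 - 16 + 6)·sqrt(33) = -10*sqrt(33)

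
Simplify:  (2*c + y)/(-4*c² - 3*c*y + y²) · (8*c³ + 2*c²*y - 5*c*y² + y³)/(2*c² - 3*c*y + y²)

(2*c + y)/(-c + y)

Factor: -4*c² - 3*c*y + y² = (c + y)·(-4*c + y);  8*c³ + 2*c²*y - 5*c*y² + y³ = (-4*c + y)·(-2*c + y)·(c + y);  2*c² - 3*c*y + y² = (-2*c + y)·(-c + y)
Cancel the common factors (c + y), (-2*c + y), (-4*c + y).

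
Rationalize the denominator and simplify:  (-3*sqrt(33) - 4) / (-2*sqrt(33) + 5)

Multiply numerator and denominator by 5 + 2*sqrt(33).
Denominator becomes -107; numerator becomes -218 - 23*sqrt(33).

(23*sqrt(33) + 218)/107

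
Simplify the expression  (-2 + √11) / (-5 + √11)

(-3*√11 - 1)/14

Multiply numerator and denominator by -5 - √11.
Denominator becomes 14; numerator becomes -3*√11 - 1.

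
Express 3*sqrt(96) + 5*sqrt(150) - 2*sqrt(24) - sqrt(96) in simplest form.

29*sqrt(6)

3*sqrt(96) = 12*sqrt(6); 5*sqrt(150) = 25*sqrt(6); 2*sqrt(24) = 4*sqrt(6); sqrt(96) = 4*sqrt(6)
Combine: (12 + 25 - 4 - 4)·sqrt(6) = 29*sqrt(6)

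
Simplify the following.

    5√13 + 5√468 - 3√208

5√13 = 5*√13; 5√468 = 30*√13; 3√208 = 12*√13
Combine: (5 + 30 - 12)·√13 = 23*√13

23*√13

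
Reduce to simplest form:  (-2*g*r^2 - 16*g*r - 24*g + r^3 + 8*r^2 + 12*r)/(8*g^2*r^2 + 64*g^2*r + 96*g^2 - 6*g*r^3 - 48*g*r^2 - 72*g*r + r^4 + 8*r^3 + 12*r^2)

Factor: -2*g*r^2 - 16*g*r - 24*g + r^3 + 8*r^2 + 12*r = (-2*g + r)*(r + 2)*(r + 6);  8*g^2*r^2 + 64*g^2*r + 96*g^2 - 6*g*r^3 - 48*g*r^2 - 72*g*r + r^4 + 8*r^3 + 12*r^2 = (-4*g + r)*(-2*g + r)*(r + 2)*(r + 6)
Cancel the common factors (-2*g + r), (r + 6), (r + 2).

1/(-4*g + r)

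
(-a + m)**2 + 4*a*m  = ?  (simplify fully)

(a + m)**2

Expand the square and combine the 4*a*m term.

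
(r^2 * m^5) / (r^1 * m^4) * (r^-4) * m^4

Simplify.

m^5/r^3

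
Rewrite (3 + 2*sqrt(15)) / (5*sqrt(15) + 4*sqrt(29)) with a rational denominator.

Multiply numerator and denominator by -4*sqrt(29) + 5*sqrt(15).
Denominator becomes -89; numerator becomes -8*sqrt(435) - 12*sqrt(29) + 15*sqrt(15) + 150.

(-150 - 15*sqrt(15) + 12*sqrt(29) + 8*sqrt(435))/89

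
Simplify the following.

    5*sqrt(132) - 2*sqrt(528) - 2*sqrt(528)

-6*sqrt(33)

5*sqrt(132) = 10*sqrt(33); 2*sqrt(528) = 8*sqrt(33); 2*sqrt(528) = 8*sqrt(33)
Combine: (10 - 8 - 8)·sqrt(33) = -6*sqrt(33)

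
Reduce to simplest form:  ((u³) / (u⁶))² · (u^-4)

Inside the bracket: (u^-3)
Raise to the power 2: (u^-6)
Multiply by (u^-4): add exponents.

u^(-10)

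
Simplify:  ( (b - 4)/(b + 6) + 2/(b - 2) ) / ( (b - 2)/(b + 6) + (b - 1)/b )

(b³ - 4*b² + 20*b)/(2*b³ - b² - 12*b + 12)

Numerator: (b - 4)/(b + 6) + 2/(b - 2) = (b² - 4*b + 20)/(b² + 4*b - 12)
Denominator: (b - 2)/(b + 6) + (b - 1)/b = (2*b² + 3*b - 6)/(b² + 6*b)
Divide: ((b² - 4*b + 20)/(b² + 4*b - 12)) · ((b² + 6*b)/(2*b² + 3*b - 6)) = (b³ - 4*b² + 20*b)/(2*b³ - b² - 12*b + 12)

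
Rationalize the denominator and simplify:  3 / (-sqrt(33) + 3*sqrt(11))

Multiply numerator and denominator by sqrt(33) + 3*sqrt(11).
Denominator becomes 66; numerator becomes 3*sqrt(33) + 9*sqrt(11).

(sqrt(33) + 3*sqrt(11))/22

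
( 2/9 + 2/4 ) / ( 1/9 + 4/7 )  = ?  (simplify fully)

Numerator: 2/9 + 2/4 = 13/18
Denominator: 1/9 + 4/7 = 43/63
Divide: (13/18) · (63/43) = 91/86

91/86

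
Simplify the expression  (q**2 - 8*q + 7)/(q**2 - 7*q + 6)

(q - 7)/(q - 6)

Factor: q**2 - 8*q + 7 = (q - 1)*(q - 7);  q**2 - 7*q + 6 = (q - 1)*(q - 6)
Cancel the common factor (q - 1).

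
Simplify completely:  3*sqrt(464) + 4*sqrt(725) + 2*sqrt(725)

3*sqrt(464) = 12*sqrt(29); 4*sqrt(725) = 20*sqrt(29); 2*sqrt(725) = 10*sqrt(29)
Combine: (12 + 20 + 10)·sqrt(29) = 42*sqrt(29)

42*sqrt(29)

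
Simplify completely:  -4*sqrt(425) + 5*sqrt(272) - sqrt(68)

-2*sqrt(17)

4*sqrt(425) = 20*sqrt(17); 5*sqrt(272) = 20*sqrt(17); sqrt(68) = 2*sqrt(17)
Combine: (-20 + 20 - 2)·sqrt(17) = -2*sqrt(17)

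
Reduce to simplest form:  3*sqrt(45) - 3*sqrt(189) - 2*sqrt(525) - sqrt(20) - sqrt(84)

-21*sqrt(21) + 7*sqrt(5)

3*sqrt(45) = 9*sqrt(5); 3*sqrt(189) = 9*sqrt(21); 2*sqrt(525) = 10*sqrt(21); sqrt(20) = 2*sqrt(5); sqrt(84) = 2*sqrt(21)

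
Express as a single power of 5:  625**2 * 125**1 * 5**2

5**13

625**2 = 5**8; 125**1 = 5**3; 5**2 = 5**2
Combine exponents: 5**13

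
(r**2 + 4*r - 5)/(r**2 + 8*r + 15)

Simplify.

(r - 1)/(r + 3)

Factor: r**2 + 4*r - 5 = (r - 1)*(r + 5);  r**2 + 8*r + 15 = (r + 3)*(r + 5)
Cancel the common factor (r + 5).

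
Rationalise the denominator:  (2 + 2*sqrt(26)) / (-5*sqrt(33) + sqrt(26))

Multiply numerator and denominator by sqrt(26) + 5*sqrt(33).
Denominator becomes -799; numerator becomes 2*sqrt(26) + 52 + 10*sqrt(33) + 10*sqrt(858).

(-10*sqrt(858) - 10*sqrt(33) - 52 - 2*sqrt(26))/799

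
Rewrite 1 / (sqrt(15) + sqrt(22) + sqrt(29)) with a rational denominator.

Group as (sqrt(15) + sqrt(29)) + sqrt(22); multiply by (sqrt(15) + sqrt(29)) - sqrt(22), then rationalise the remaining surd.

(-sqrt(9570) + 4*sqrt(29) + 11*sqrt(22) + 18*sqrt(15))/628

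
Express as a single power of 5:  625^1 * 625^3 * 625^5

625^1 = 5^4; 625^3 = 5^12; 625^5 = 5^20
Combine exponents: 5^36

5^36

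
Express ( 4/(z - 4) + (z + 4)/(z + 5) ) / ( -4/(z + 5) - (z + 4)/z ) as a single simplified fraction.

Numerator: 4/(z - 4) + (z + 4)/(z + 5) = (z^2 + 4*z + 4)/(z^2 + z - 20)
Denominator: -4/(z + 5) - (z + 4)/z = (-z^2 - 13*z - 20)/(z^2 + 5*z)
Divide: ((z^2 + 4*z + 4)/(z^2 + z - 20)) · ((z^2 + 5*z)/(-z^2 - 13*z - 20)) = (-z^3 - 4*z^2 - 4*z)/(z^3 + 9*z^2 - 32*z - 80)

(-z^3 - 4*z^2 - 4*z)/(z^3 + 9*z^2 - 32*z - 80)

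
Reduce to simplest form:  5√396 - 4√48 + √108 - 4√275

-10*√3 + 10*√11

5√396 = 30*√11; 4√48 = 16*√3; √108 = 6*√3; 4√275 = 20*√11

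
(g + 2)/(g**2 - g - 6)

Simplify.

Factor: g**2 - g - 6 = (g + 2)*(g - 3)
Cancel the common factor (g + 2).

1/(g - 3)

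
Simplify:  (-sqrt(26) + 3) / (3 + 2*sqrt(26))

(-61 + 9*sqrt(26))/95

Multiply numerator and denominator by -2*sqrt(26) + 3.
Denominator becomes -95; numerator becomes -9*sqrt(26) + 61.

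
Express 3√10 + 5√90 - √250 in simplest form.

13*√10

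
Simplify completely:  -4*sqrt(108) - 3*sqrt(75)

4*sqrt(108) = 24*sqrt(3); 3*sqrt(75) = 15*sqrt(3)
Combine: (-24 - 15)·sqrt(3) = -39*sqrt(3)

-39*sqrt(3)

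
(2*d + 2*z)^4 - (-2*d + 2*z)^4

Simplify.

128*d*z*(d^2 + z^2)

Binomially expand both and collect terms in (2*z), (2*d).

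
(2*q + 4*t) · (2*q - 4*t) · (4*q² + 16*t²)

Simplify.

16*q⁴ - 256*t⁴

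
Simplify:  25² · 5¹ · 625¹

25² = 5^4; 5¹ = 5^1; 625¹ = 5^4
Combine exponents: 5^9

5^9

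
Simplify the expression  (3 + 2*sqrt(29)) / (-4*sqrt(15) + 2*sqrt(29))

Multiply numerator and denominator by 2*sqrt(29) + 4*sqrt(15).
Denominator becomes -124; numerator becomes 6*sqrt(29) + 12*sqrt(15) + 116 + 8*sqrt(435).

(-4*sqrt(435) - 58 - 6*sqrt(15) - 3*sqrt(29))/62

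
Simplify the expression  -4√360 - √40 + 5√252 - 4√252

-26*√10 + 6*√7

4√360 = 24*√10; √40 = 2*√10; 5√252 = 30*√7; 4√252 = 24*√7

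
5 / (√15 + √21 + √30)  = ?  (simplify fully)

(-25*√42 + 5*√30 + 20*√21 + 30*√15)/204

Group as (√21 + √30) + √15; multiply by (√21 + √30) - √15, then rationalise the remaining surd.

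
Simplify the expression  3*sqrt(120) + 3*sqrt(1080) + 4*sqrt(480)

40*sqrt(30)

3*sqrt(120) = 6*sqrt(30); 3*sqrt(1080) = 18*sqrt(30); 4*sqrt(480) = 16*sqrt(30)
Combine: (6 + 18 + 16)·sqrt(30) = 40*sqrt(30)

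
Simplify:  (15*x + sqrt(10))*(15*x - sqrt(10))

225*x^2 - 10

Difference of squares with P = 15*x, Q = sqrt(10).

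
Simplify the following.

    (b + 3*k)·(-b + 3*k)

-b² + 9*k²

(3*k)^2 - (b)^2 = -b² + 9*k².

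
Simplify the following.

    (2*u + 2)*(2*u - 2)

Product of conjugates: (P+Q)(P-Q) = P^2 - Q^2.

4*u^2 - 4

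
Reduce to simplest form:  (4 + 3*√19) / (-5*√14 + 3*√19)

(-15*√266 - 171 - 20*√14 - 12*√19)/179

Multiply numerator and denominator by 3*√19 + 5*√14.
Denominator becomes -179; numerator becomes 12*√19 + 20*√14 + 171 + 15*√266.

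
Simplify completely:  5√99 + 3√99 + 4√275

5√99 = 15*√11; 3√99 = 9*√11; 4√275 = 20*√11
Combine: (15 + 9 + 20)·√11 = 44*√11

44*√11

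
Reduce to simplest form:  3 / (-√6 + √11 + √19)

Group as (√11 + √19) - √6; multiply by (√11 + √19) + √6, then rationalise the remaining surd.

(-36*√6 - 3*√19 + 21*√11 + 3*√1254)/130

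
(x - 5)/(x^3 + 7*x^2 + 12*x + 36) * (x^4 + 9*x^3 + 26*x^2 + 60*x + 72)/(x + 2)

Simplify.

x - 5

Factor: x^3 + 7*x^2 + 12*x + 36 = (x^2 + x + 6)*(x + 6);  x^4 + 9*x^3 + 26*x^2 + 60*x + 72 = (x + 2)*(x + 6)*(x^2 + x + 6)
Cancel the common factors (x^2 + x + 6), (x + 2), (x + 6).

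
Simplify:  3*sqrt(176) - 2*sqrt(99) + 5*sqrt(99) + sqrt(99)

3*sqrt(176) = 12*sqrt(11); 2*sqrt(99) = 6*sqrt(11); 5*sqrt(99) = 15*sqrt(11); sqrt(99) = 3*sqrt(11)
Combine: (12 - 6 + 15 + 3)·sqrt(11) = 24*sqrt(11)

24*sqrt(11)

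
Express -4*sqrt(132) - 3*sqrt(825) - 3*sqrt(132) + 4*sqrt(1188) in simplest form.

4*sqrt(132) = 8*sqrt(33); 3*sqrt(825) = 15*sqrt(33); 3*sqrt(132) = 6*sqrt(33); 4*sqrt(1188) = 24*sqrt(33)
Combine: (-8 - 15 - 6 + 24)·sqrt(33) = -5*sqrt(33)

-5*sqrt(33)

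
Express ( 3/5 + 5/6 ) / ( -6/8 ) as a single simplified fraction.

-86/45

Numerator: 3/5 + 5/6 = 43/30
Denominator: -6/8 = -3/4
Divide: (43/30) · (-4/3) = -86/45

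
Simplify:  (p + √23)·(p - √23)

p² - 23

Product of conjugates: (P+Q)(P-Q) = P^2 - Q^2.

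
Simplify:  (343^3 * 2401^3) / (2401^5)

7^1

343^3 = 7^9; 2401^3 = 7^12; 2401^5 = 7^20
Combine exponents: 7^1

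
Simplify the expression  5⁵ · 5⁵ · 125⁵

5^25

5⁵ = 5^5; 5⁵ = 5^5; 125⁵ = 5^15
Combine exponents: 5^25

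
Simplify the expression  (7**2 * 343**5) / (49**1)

7**15

7**2 = 7**2; 343**5 = 7**15; 49**1 = 7**2
Combine exponents: 7**15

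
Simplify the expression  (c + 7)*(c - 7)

(c)^2 - (7)^2 = c^2 - 49.

c^2 - 49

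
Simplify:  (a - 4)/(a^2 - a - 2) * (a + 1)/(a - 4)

1/(a - 2)

Factor: a^2 - a - 2 = (a - 2)*(a + 1)
Cancel the common factors (a - 4), (a + 1).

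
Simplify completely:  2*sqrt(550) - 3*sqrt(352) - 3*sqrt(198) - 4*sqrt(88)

2*sqrt(550) = 10*sqrt(22); 3*sqrt(352) = 12*sqrt(22); 3*sqrt(198) = 9*sqrt(22); 4*sqrt(88) = 8*sqrt(22)
Combine: (10 - 12 - 9 - 8)·sqrt(22) = -19*sqrt(22)

-19*sqrt(22)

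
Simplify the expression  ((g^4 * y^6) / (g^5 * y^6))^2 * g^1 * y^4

y^4/g

Inside the bracket: (g^-1)
Raise to the power 2: (g^-2)
Multiply by g^1 * y^4: add exponents.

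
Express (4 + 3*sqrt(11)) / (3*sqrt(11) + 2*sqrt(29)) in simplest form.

(-99 - 12*sqrt(11) + 8*sqrt(29) + 6*sqrt(319))/17

Multiply numerator and denominator by -2*sqrt(29) + 3*sqrt(11).
Denominator becomes -17; numerator becomes -6*sqrt(319) - 8*sqrt(29) + 12*sqrt(11) + 99.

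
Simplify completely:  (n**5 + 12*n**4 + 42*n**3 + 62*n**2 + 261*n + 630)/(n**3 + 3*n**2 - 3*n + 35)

n**2 + 9*n + 18

Factor: n**5 + 12*n**4 + 42*n**3 + 62*n**2 + 261*n + 630 = (n + 5)*(n + 3)*(n + 6)*(n**2 - 2*n + 7);  n**3 + 3*n**2 - 3*n + 35 = (n**2 - 2*n + 7)*(n + 5)
Cancel the common factors (n**2 - 2*n + 7), (n + 5).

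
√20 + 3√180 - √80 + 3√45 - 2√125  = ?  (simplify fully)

15*√5

√20 = 2*√5; 3√180 = 18*√5; √80 = 4*√5; 3√45 = 9*√5; 2√125 = 10*√5
Combine: (2 + 18 - 4 + 9 - 10)·√5 = 15*√5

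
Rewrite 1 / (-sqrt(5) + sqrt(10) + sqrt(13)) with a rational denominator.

Group as (sqrt(10) + sqrt(13)) - sqrt(5); multiply by (sqrt(10) + sqrt(13)) + sqrt(5), then rationalise the remaining surd.

(-9*sqrt(5) + sqrt(13) + 4*sqrt(10) + 5*sqrt(26))/98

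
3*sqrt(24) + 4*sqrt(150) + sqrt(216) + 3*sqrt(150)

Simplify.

47*sqrt(6)

3*sqrt(24) = 6*sqrt(6); 4*sqrt(150) = 20*sqrt(6); sqrt(216) = 6*sqrt(6); 3*sqrt(150) = 15*sqrt(6)
Combine: (6 + 20 + 6 + 15)·sqrt(6) = 47*sqrt(6)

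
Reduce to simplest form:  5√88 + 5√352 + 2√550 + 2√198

46*√22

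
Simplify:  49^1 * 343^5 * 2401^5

49^1 = 7^2; 343^5 = 7^15; 2401^5 = 7^20
Combine exponents: 7^37

7^37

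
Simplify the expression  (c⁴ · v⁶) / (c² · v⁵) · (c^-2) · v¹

v²

Quotient: c² · v¹
Multiply by (c^-2) · v¹: add exponents.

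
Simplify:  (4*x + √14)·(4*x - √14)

16*x² - 14

Product of conjugates: (P+Q)(P-Q) = P^2 - Q^2.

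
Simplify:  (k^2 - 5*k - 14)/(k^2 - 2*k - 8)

Factor: k^2 - 5*k - 14 = (k + 2)*(k - 7);  k^2 - 2*k - 8 = (k - 4)*(k + 2)
Cancel the common factor (k + 2).

(k - 7)/(k - 4)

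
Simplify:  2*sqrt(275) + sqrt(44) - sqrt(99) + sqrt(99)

2*sqrt(275) = 10*sqrt(11); sqrt(44) = 2*sqrt(11); sqrt(99) = 3*sqrt(11); sqrt(99) = 3*sqrt(11)
Combine: (10 + 2 - 3 + 3)·sqrt(11) = 12*sqrt(11)

12*sqrt(11)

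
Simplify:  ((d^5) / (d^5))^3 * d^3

d^3

Inside the bracket: 1
Raise to the power 3: 1
Multiply by d^3: add exponents.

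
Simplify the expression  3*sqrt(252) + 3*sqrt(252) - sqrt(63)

3*sqrt(252) = 18*sqrt(7); 3*sqrt(252) = 18*sqrt(7); sqrt(63) = 3*sqrt(7)
Combine: (18 + 18 - 3)·sqrt(7) = 33*sqrt(7)

33*sqrt(7)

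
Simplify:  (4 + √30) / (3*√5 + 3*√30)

Multiply numerator and denominator by -3*√5 + 3*√30.
Denominator becomes 225; numerator becomes -15*√6 - 12*√5 + 12*√30 + 90.

(-5*√6 - 4*√5 + 4*√30 + 30)/75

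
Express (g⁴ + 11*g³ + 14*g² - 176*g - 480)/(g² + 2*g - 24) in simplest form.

Factor: g⁴ + 11*g³ + 14*g² - 176*g - 480 = (g + 6)·(g + 5)·(g - 4)·(g + 4);  g² + 2*g - 24 = (g + 6)·(g - 4)
Cancel the common factors (g - 4), (g + 6).

g² + 9*g + 20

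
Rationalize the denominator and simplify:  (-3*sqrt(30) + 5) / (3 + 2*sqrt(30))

Multiply numerator and denominator by -2*sqrt(30) + 3.
Denominator becomes -111; numerator becomes -19*sqrt(30) + 195.

(-195 + 19*sqrt(30))/111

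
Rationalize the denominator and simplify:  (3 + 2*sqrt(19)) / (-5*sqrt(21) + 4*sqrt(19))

(-10*sqrt(399) - 152 - 15*sqrt(21) - 12*sqrt(19))/221

Multiply numerator and denominator by 4*sqrt(19) + 5*sqrt(21).
Denominator becomes -221; numerator becomes 12*sqrt(19) + 15*sqrt(21) + 152 + 10*sqrt(399).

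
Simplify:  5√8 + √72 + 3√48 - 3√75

5√8 = 10*√2; √72 = 6*√2; 3√48 = 12*√3; 3√75 = 15*√3

-3*√3 + 16*√2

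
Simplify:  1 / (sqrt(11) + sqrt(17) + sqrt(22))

Group as (sqrt(11) + sqrt(17)) + sqrt(22); multiply by (sqrt(11) + sqrt(17)) - sqrt(22), then rationalise the remaining surd.

(-11*sqrt(34) + 3*sqrt(22) + 8*sqrt(17) + 14*sqrt(11))/356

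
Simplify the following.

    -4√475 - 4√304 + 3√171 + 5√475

-2*√19

4√475 = 20*√19; 4√304 = 16*√19; 3√171 = 9*√19; 5√475 = 25*√19
Combine: (-20 - 16 + 9 + 25)·√19 = -2*√19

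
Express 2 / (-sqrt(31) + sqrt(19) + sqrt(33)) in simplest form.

(-42*sqrt(31) + 34*sqrt(33) + 90*sqrt(19) + 4*sqrt(19437))/2067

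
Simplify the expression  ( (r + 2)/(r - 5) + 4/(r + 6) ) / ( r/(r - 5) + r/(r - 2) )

(r³ + 10*r² - 32*r + 16)/(2*r³ + 5*r² - 42*r)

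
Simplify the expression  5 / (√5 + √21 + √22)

Group as (√5 + √22) + √21; multiply by (√5 + √22) - √21, then rationalise the remaining surd.

(-5*√2310 + 10*√22 + 15*√21 + 95*√5)/202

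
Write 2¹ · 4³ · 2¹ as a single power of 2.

2¹ = 2^1; 4³ = 2^6; 2¹ = 2^1
Combine exponents: 2^8

2^8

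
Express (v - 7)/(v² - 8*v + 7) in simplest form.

1/(v - 1)

Factor: v² - 8*v + 7 = (v - 7)·(v - 1)
Cancel the common factor (v - 7).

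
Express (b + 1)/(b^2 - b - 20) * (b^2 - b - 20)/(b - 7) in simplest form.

Factor: b^2 - b - 20 = (b - 5)*(b + 4);  b^2 - b - 20 = (b - 5)*(b + 4)
Cancel the common factors (b - 5), (b + 4).

(b + 1)/(b - 7)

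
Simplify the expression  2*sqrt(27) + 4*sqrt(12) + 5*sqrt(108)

2*sqrt(27) = 6*sqrt(3); 4*sqrt(12) = 8*sqrt(3); 5*sqrt(108) = 30*sqrt(3)
Combine: (6 + 8 + 30)·sqrt(3) = 44*sqrt(3)

44*sqrt(3)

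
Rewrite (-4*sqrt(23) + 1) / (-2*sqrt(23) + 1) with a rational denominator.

Multiply numerator and denominator by 1 + 2*sqrt(23).
Denominator becomes -91; numerator becomes -183 - 2*sqrt(23).

(2*sqrt(23) + 183)/91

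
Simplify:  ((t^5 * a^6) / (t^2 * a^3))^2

Inside the bracket: t^3 * a^3
Raise to the power 2: t^6 * a^6

a^6*t^6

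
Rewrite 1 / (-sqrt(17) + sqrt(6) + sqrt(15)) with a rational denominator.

(-2*sqrt(17) + 4*sqrt(15) + 13*sqrt(6) + 3*sqrt(170))/172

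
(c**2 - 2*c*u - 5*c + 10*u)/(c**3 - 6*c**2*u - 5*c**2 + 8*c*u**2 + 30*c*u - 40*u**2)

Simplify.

-1/(-c + 4*u)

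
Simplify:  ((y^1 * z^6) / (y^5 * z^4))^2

z^4/y^8

Inside the bracket: (y^-4) * z^2
Raise to the power 2: (y^-8) * z^4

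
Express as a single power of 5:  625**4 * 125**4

625**4 = 5**16; 125**4 = 5**12
Combine exponents: 5**28

5**28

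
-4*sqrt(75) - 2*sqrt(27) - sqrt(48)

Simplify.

-30*sqrt(3)

4*sqrt(75) = 20*sqrt(3); 2*sqrt(27) = 6*sqrt(3); sqrt(48) = 4*sqrt(3)
Combine: (-20 - 6 - 4)·sqrt(3) = -30*sqrt(3)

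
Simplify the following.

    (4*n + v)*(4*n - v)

16*n^2 - v^2

Product of conjugates: (P+Q)(P-Q) = P^2 - Q^2.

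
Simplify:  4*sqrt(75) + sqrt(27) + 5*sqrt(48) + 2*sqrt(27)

49*sqrt(3)

4*sqrt(75) = 20*sqrt(3); sqrt(27) = 3*sqrt(3); 5*sqrt(48) = 20*sqrt(3); 2*sqrt(27) = 6*sqrt(3)
Combine: (20 + 3 + 20 + 6)·sqrt(3) = 49*sqrt(3)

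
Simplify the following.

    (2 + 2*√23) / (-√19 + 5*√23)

(√19 + √437 + 5*√23 + 115)/278

Multiply numerator and denominator by √19 + 5*√23.
Denominator becomes 556; numerator becomes 2*√19 + 2*√437 + 10*√23 + 230.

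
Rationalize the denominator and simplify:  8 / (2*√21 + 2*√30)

(-4*√21 + 4*√30)/9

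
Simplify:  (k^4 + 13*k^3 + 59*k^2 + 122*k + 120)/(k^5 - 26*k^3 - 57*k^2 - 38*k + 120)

Factor: k^4 + 13*k^3 + 59*k^2 + 122*k + 120 = (k^2 + 3*k + 5)*(k + 6)*(k + 4);  k^5 - 26*k^3 - 57*k^2 - 38*k + 120 = (k - 6)*(k^2 + 3*k + 5)*(k - 1)*(k + 4)
Cancel the common factors (k^2 + 3*k + 5), (k + 4).

(k + 6)/(k^2 - 7*k + 6)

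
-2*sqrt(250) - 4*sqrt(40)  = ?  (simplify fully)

2*sqrt(250) = 10*sqrt(10); 4*sqrt(40) = 8*sqrt(10)
Combine: (-10 - 8)·sqrt(10) = -18*sqrt(10)

-18*sqrt(10)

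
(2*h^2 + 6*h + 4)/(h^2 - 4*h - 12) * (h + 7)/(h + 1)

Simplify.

(2*h + 14)/(h - 6)

Factor: 2*h^2 + 6*h + 4 = 2*(h + 2)*(h + 1);  h^2 - 4*h - 12 = (h - 6)*(h + 2)
Cancel the common factors (h + 1), (h + 2).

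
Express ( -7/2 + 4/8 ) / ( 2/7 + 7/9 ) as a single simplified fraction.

-189/67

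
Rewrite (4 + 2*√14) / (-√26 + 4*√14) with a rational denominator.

(2*√26 + 2*√91 + 8*√14 + 56)/99

Multiply numerator and denominator by √26 + 4*√14.
Denominator becomes 198; numerator becomes 4*√26 + 4*√91 + 16*√14 + 112.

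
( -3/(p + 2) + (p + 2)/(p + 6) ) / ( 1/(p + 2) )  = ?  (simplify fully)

(p² + p - 14)/(p + 6)

Numerator: -3/(p + 2) + (p + 2)/(p + 6) = (p² + p - 14)/(p² + 8*p + 12)
Denominator: 1/(p + 2) = 1/(p + 2)
Divide: ((p² + p - 14)/(p² + 8*p + 12)) · (p + 2) = (p² + p - 14)/(p + 6)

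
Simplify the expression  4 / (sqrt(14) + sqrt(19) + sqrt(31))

(-2*sqrt(8246) + 2*sqrt(31) + 26*sqrt(19) + 36*sqrt(14))/265

Group as (sqrt(14) + sqrt(31)) + sqrt(19); multiply by (sqrt(14) + sqrt(31)) - sqrt(19), then rationalise the remaining surd.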